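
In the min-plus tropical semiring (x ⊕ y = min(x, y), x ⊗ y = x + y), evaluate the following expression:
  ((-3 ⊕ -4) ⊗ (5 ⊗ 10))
((-3 ⊕ -4) ⊗ (5 ⊗ 10)) = 11

Expand innermost to outermost. Recall ⊕ takes the minimum of its arguments and ⊗ takes their sum. Working out the expression ((-3 ⊕ -4) ⊗ (5 ⊗ 10)) gives 11.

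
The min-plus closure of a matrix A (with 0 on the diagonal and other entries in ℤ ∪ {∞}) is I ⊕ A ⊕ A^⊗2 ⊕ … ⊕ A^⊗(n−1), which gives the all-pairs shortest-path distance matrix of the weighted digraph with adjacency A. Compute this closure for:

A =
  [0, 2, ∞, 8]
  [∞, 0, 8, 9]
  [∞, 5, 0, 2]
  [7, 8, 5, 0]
Closure =
  [0, 2, 10, 8]
  [16, 0, 8, 9]
  [9, 5, 0, 2]
  [7, 8, 5, 0]

This is the Floyd-Warshall all-pairs shortest-path computation. For each intermediate vertex k = 0, 1, …, 3, update dist[i][j] ← min(dist[i][j], dist[i][k] + dist[k][j]). The final matrix gives, for each (i, j), the minimum total weight of any directed path from i to j (possibly empty when i = j).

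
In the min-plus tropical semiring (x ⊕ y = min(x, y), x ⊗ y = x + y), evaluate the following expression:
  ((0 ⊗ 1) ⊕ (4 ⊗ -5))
((0 ⊗ 1) ⊕ (4 ⊗ -5)) = -1

Expand innermost to outermost. Recall ⊕ takes the minimum of its arguments and ⊗ takes their sum. Working out the expression ((0 ⊗ 1) ⊕ (4 ⊗ -5)) gives -1.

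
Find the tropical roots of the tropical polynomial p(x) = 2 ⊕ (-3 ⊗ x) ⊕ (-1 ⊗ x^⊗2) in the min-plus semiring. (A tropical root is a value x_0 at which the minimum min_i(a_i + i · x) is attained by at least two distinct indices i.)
Roots: {-2, 5}

Each tropical root is a break point of the lower envelope of the lines y = a_i + i · x (there are 3 lines, with slopes 0, 1, ..., 2). Only the lines that attain the minimum somewhere contribute to roots; other lines are dominated. Here the surviving (envelope) indices are i = 2, i = 1, i = 0.
Intersections between consecutive envelope lines give the roots: for adjacent envelope indices i < j the intersection is x = (a_i − a_j) / (j − i). Reading off the sorted break points: {-2, 5}.
Verification: at each break x_0, at least two indices attain the minimum of min_i(a_i + i · x_0).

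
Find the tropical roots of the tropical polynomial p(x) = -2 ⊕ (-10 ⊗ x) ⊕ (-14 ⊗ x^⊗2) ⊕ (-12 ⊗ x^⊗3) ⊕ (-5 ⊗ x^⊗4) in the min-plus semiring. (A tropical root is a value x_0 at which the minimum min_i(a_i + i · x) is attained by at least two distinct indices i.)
Roots: {-7, -2, 4, 8}

Each tropical root is a break point of the lower envelope of the lines y = a_i + i · x (there are 5 lines, with slopes 0, 1, ..., 4). Only the lines that attain the minimum somewhere contribute to roots; other lines are dominated. Here the surviving (envelope) indices are i = 4, i = 3, i = 2, i = 1, i = 0.
Intersections between consecutive envelope lines give the roots: for adjacent envelope indices i < j the intersection is x = (a_i − a_j) / (j − i). Reading off the sorted break points: {-7, -2, 4, 8}.
Verification: at each break x_0, at least two indices attain the minimum of min_i(a_i + i · x_0).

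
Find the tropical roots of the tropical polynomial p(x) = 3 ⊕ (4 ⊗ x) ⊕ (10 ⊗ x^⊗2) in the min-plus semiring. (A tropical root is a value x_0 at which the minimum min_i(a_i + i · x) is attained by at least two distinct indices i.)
Roots: {-6, -1}

Each tropical root is a break point of the lower envelope of the lines y = a_i + i · x (there are 3 lines, with slopes 0, 1, ..., 2). Only the lines that attain the minimum somewhere contribute to roots; other lines are dominated. Here the surviving (envelope) indices are i = 2, i = 1, i = 0.
Intersections between consecutive envelope lines give the roots: for adjacent envelope indices i < j the intersection is x = (a_i − a_j) / (j − i). Reading off the sorted break points: {-6, -1}.
Verification: at each break x_0, at least two indices attain the minimum of min_i(a_i + i · x_0).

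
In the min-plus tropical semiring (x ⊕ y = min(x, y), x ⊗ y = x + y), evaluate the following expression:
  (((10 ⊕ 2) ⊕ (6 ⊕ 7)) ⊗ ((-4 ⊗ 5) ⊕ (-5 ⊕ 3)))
(((10 ⊕ 2) ⊕ (6 ⊕ 7)) ⊗ ((-4 ⊗ 5) ⊕ (-5 ⊕ 3))) = -3

Expand innermost to outermost. Recall ⊕ takes the minimum of its arguments and ⊗ takes their sum. Working out the expression (((10 ⊕ 2) ⊕ (6 ⊕ 7)) ⊗ ((-4 ⊗ 5) ⊕ (-5 ⊕ 3))) gives -3.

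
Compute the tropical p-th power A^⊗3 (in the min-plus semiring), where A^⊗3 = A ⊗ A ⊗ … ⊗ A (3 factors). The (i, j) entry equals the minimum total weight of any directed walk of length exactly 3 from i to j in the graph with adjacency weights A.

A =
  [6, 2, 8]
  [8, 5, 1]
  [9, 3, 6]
A^⊗3 =
  [12, 6, 8]
  [12, 9, 5]
  [13, 7, 9]

Each entry (A^⊗3)_ij equals the minimum over all length-3 walks i = v_0 → v_1 → … → v_3 = j of Σ_t A[v_t][v_{t+1}]. For example, for (i, j) = (0, 2) we minimise over 9 possible intermediate vertex sequences; the minimum is 8, attained along the walk 0 → 1 → 1 → 2.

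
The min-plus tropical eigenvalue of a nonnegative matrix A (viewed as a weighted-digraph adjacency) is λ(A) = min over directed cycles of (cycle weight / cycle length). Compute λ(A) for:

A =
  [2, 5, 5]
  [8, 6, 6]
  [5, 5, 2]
λ(A) = 2

Enumerate directed cycles and compute their means (weight / length). Sample:
  cycle 0 → 0: weight = 2, length = 1, mean = 2/1 ≈ 2.000
  cycle 1 → 1: weight = 6, length = 1, mean = 6/1 ≈ 6.000
  cycle 2 → 2: weight = 2, length = 1, mean = 2/1 ≈ 2.000
  cycle 0 → 1 → 0: weight = 13, length = 2, mean = 13/2 ≈ 6.500
  cycle 0 → 2 → 0: weight = 10, length = 2, mean = 10/2 ≈ 5.000
  cycle 1 → 0 → 1: weight = 13, length = 2, mean = 13/2 ≈ 6.500
Minimum mean = 2.000, attained e.g. along the cycle 0 → 0 with weight 2 and length 1. So λ(A) = 2/1 = 2.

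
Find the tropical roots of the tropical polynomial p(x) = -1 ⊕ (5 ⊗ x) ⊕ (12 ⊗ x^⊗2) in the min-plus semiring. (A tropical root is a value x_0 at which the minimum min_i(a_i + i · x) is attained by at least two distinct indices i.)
Roots: {-7, -6}

Each tropical root is a break point of the lower envelope of the lines y = a_i + i · x (there are 3 lines, with slopes 0, 1, ..., 2). Only the lines that attain the minimum somewhere contribute to roots; other lines are dominated. Here the surviving (envelope) indices are i = 2, i = 1, i = 0.
Intersections between consecutive envelope lines give the roots: for adjacent envelope indices i < j the intersection is x = (a_i − a_j) / (j − i). Reading off the sorted break points: {-7, -6}.
Verification: at each break x_0, at least two indices attain the minimum of min_i(a_i + i · x_0).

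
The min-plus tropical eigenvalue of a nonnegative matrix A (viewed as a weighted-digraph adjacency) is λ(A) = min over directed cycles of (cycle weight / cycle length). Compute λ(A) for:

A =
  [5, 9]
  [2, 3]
λ(A) = 3

Enumerate directed cycles and compute their means (weight / length). Sample:
  cycle 0 → 0: weight = 5, length = 1, mean = 5/1 ≈ 5.000
  cycle 1 → 1: weight = 3, length = 1, mean = 3/1 ≈ 3.000
  cycle 0 → 1 → 0: weight = 11, length = 2, mean = 11/2 ≈ 5.500
  cycle 1 → 0 → 1: weight = 11, length = 2, mean = 11/2 ≈ 5.500
Minimum mean = 3.000, attained e.g. along the cycle 1 → 1 with weight 3 and length 1. So λ(A) = 3/1 = 3.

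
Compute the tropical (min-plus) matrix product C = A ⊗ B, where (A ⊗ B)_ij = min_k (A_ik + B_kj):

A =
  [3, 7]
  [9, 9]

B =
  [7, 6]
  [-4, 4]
A ⊗ B =
  [3, 9]
  [5, 13]

Apply the min-plus product entry-by-entry:
  C[0][0] = min over k of (A[0][0] + B[0][0] = 3 + 7 = 10, A[0][1] + B[1][0] = 7 + -4 = 3) = 3 (attained at k = 1)
  C[0][1] = min over k of (A[0][0] + B[0][1] = 3 + 6 = 9, A[0][1] + B[1][1] = 7 + 4 = 11) = 9 (attained at k = 0)
  C[1][0] = min over k of (A[1][0] + B[0][0] = 9 + 7 = 16, A[1][1] + B[1][0] = 9 + -4 = 5) = 5 (attained at k = 1)
  C[1][1] = min over k of (A[1][0] + B[0][1] = 9 + 6 = 15, A[1][1] + B[1][1] = 9 + 4 = 13) = 13 (attained at k = 1)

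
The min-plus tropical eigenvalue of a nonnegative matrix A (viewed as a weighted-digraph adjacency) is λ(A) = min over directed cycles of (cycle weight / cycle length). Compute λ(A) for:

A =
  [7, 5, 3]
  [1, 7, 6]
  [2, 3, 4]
λ(A) = 7/3

Enumerate directed cycles and compute their means (weight / length). Sample:
  cycle 0 → 0: weight = 7, length = 1, mean = 7/1 ≈ 7.000
  cycle 1 → 1: weight = 7, length = 1, mean = 7/1 ≈ 7.000
  cycle 2 → 2: weight = 4, length = 1, mean = 4/1 ≈ 4.000
  cycle 0 → 1 → 0: weight = 6, length = 2, mean = 6/2 ≈ 3.000
  cycle 0 → 2 → 0: weight = 5, length = 2, mean = 5/2 ≈ 2.500
  cycle 1 → 0 → 1: weight = 6, length = 2, mean = 6/2 ≈ 3.000
Minimum mean = 2.333, attained e.g. along the cycle 0 → 2 → 1 → 0 with weight 7 and length 3. So λ(A) = 7/3 = 7/3.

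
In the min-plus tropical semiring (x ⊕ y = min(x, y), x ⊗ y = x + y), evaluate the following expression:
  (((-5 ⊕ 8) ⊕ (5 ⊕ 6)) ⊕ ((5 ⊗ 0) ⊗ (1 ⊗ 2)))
(((-5 ⊕ 8) ⊕ (5 ⊕ 6)) ⊕ ((5 ⊗ 0) ⊗ (1 ⊗ 2))) = -5

Expand innermost to outermost. Recall ⊕ takes the minimum of its arguments and ⊗ takes their sum. Working out the expression (((-5 ⊕ 8) ⊕ (5 ⊕ 6)) ⊕ ((5 ⊗ 0) ⊗ (1 ⊗ 2))) gives -5.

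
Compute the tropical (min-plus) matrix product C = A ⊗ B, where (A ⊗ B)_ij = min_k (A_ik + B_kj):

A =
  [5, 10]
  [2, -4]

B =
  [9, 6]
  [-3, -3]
A ⊗ B =
  [7, 7]
  [-7, -7]

Apply the min-plus product entry-by-entry:
  C[0][0] = min over k of (A[0][0] + B[0][0] = 5 + 9 = 14, A[0][1] + B[1][0] = 10 + -3 = 7) = 7 (attained at k = 1)
  C[0][1] = min over k of (A[0][0] + B[0][1] = 5 + 6 = 11, A[0][1] + B[1][1] = 10 + -3 = 7) = 7 (attained at k = 1)
  C[1][0] = min over k of (A[1][0] + B[0][0] = 2 + 9 = 11, A[1][1] + B[1][0] = -4 + -3 = -7) = -7 (attained at k = 1)
  C[1][1] = min over k of (A[1][0] + B[0][1] = 2 + 6 = 8, A[1][1] + B[1][1] = -4 + -3 = -7) = -7 (attained at k = 1)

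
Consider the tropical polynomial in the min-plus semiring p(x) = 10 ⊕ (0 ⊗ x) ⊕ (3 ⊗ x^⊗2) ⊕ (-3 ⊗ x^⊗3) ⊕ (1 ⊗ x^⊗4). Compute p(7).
p(7) = 7

A tropical monomial a ⊗ x^⊗i evaluates to a + i · x. Evaluating each term at x = 7:
  Term 0 contributes 10 + 0 · 7 = 10
  Term 1 contributes 0 + 1 · 7 = 7
  Term 2 contributes 3 + 2 · 7 = 17
  Term 3 contributes -3 + 3 · 7 = 18
  Term 4 contributes 1 + 4 · 7 = 29
p(7) = ⊕ of these = min[10, 7, 17, 18, 29] = 7.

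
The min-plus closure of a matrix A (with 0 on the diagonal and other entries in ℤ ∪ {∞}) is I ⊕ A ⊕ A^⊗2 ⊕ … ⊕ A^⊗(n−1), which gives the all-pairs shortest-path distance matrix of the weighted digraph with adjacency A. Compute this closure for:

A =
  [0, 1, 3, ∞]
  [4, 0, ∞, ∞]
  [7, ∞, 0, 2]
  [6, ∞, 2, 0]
Closure =
  [0, 1, 3, 5]
  [4, 0, 7, 9]
  [7, 8, 0, 2]
  [6, 7, 2, 0]

This is the Floyd-Warshall all-pairs shortest-path computation. For each intermediate vertex k = 0, 1, …, 3, update dist[i][j] ← min(dist[i][j], dist[i][k] + dist[k][j]). The final matrix gives, for each (i, j), the minimum total weight of any directed path from i to j (possibly empty when i = j).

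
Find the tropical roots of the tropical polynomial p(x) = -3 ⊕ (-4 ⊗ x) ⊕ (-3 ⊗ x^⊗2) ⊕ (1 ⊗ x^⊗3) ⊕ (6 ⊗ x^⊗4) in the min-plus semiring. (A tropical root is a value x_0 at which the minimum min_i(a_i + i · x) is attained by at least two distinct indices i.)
Roots: {-5, -4, -1, 1}

Each tropical root is a break point of the lower envelope of the lines y = a_i + i · x (there are 5 lines, with slopes 0, 1, ..., 4). Only the lines that attain the minimum somewhere contribute to roots; other lines are dominated. Here the surviving (envelope) indices are i = 4, i = 3, i = 2, i = 1, i = 0.
Intersections between consecutive envelope lines give the roots: for adjacent envelope indices i < j the intersection is x = (a_i − a_j) / (j − i). Reading off the sorted break points: {-5, -4, -1, 1}.
Verification: at each break x_0, at least two indices attain the minimum of min_i(a_i + i · x_0).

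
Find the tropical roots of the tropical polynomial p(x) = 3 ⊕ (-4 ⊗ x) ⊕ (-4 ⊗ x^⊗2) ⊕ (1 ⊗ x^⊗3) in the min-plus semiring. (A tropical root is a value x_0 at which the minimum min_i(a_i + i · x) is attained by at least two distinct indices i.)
Roots: {-5, 0, 7}

Each tropical root is a break point of the lower envelope of the lines y = a_i + i · x (there are 4 lines, with slopes 0, 1, ..., 3). Only the lines that attain the minimum somewhere contribute to roots; other lines are dominated. Here the surviving (envelope) indices are i = 3, i = 2, i = 1, i = 0.
Intersections between consecutive envelope lines give the roots: for adjacent envelope indices i < j the intersection is x = (a_i − a_j) / (j − i). Reading off the sorted break points: {-5, 0, 7}.
Verification: at each break x_0, at least two indices attain the minimum of min_i(a_i + i · x_0).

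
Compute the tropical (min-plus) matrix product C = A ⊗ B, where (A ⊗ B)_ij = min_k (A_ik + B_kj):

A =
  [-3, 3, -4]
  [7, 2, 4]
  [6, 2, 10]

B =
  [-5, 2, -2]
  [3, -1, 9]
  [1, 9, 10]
A ⊗ B =
  [-8, -1, -5]
  [2, 1, 5]
  [1, 1, 4]

Apply the min-plus product entry-by-entry:
  C[0][0] = min over k of (A[0][0] + B[0][0] = -3 + -5 = -8, A[0][1] + B[1][0] = 3 + 3 = 6, A[0][2] + B[2][0] = -4 + 1 = -3) = -8 (attained at k = 0)
  C[0][1] = min over k of (A[0][0] + B[0][1] = -3 + 2 = -1, A[0][1] + B[1][1] = 3 + -1 = 2, A[0][2] + B[2][1] = -4 + 9 = 5) = -1 (attained at k = 0)
  C[0][2] = min over k of (A[0][0] + B[0][2] = -3 + -2 = -5, A[0][1] + B[1][2] = 3 + 9 = 12, A[0][2] + B[2][2] = -4 + 10 = 6) = -5 (attained at k = 0)
  C[1][0] = min over k of (A[1][0] + B[0][0] = 7 + -5 = 2, A[1][1] + B[1][0] = 2 + 3 = 5, A[1][2] + B[2][0] = 4 + 1 = 5) = 2 (attained at k = 0)
  C[1][1] = min over k of (A[1][0] + B[0][1] = 7 + 2 = 9, A[1][1] + B[1][1] = 2 + -1 = 1, A[1][2] + B[2][1] = 4 + 9 = 13) = 1 (attained at k = 1)
  C[1][2] = min over k of (A[1][0] + B[0][2] = 7 + -2 = 5, A[1][1] + B[1][2] = 2 + 9 = 11, A[1][2] + B[2][2] = 4 + 10 = 14) = 5 (attained at k = 0)
  C[2][0] = min over k of (A[2][0] + B[0][0] = 6 + -5 = 1, A[2][1] + B[1][0] = 2 + 3 = 5, A[2][2] + B[2][0] = 10 + 1 = 11) = 1 (attained at k = 0)
  C[2][1] = min over k of (A[2][0] + B[0][1] = 6 + 2 = 8, A[2][1] + B[1][1] = 2 + -1 = 1, A[2][2] + B[2][1] = 10 + 9 = 19) = 1 (attained at k = 1)
  C[2][2] = min over k of (A[2][0] + B[0][2] = 6 + -2 = 4, A[2][1] + B[1][2] = 2 + 9 = 11, A[2][2] + B[2][2] = 10 + 10 = 20) = 4 (attained at k = 0)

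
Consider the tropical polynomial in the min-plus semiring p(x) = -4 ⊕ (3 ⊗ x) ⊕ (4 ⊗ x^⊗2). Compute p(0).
p(0) = -4

A tropical monomial a ⊗ x^⊗i evaluates to a + i · x. Evaluating each term at x = 0:
  Term 0 contributes -4 + 0 · 0 = -4
  Term 1 contributes 3 + 1 · 0 = 3
  Term 2 contributes 4 + 2 · 0 = 4
p(0) = ⊕ of these = min[-4, 3, 4] = -4.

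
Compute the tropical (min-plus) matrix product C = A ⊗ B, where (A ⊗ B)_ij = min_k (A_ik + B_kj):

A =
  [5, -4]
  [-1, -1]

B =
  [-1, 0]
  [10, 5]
A ⊗ B =
  [4, 1]
  [-2, -1]

Apply the min-plus product entry-by-entry:
  C[0][0] = min over k of (A[0][0] + B[0][0] = 5 + -1 = 4, A[0][1] + B[1][0] = -4 + 10 = 6) = 4 (attained at k = 0)
  C[0][1] = min over k of (A[0][0] + B[0][1] = 5 + 0 = 5, A[0][1] + B[1][1] = -4 + 5 = 1) = 1 (attained at k = 1)
  C[1][0] = min over k of (A[1][0] + B[0][0] = -1 + -1 = -2, A[1][1] + B[1][0] = -1 + 10 = 9) = -2 (attained at k = 0)
  C[1][1] = min over k of (A[1][0] + B[0][1] = -1 + 0 = -1, A[1][1] + B[1][1] = -1 + 5 = 4) = -1 (attained at k = 0)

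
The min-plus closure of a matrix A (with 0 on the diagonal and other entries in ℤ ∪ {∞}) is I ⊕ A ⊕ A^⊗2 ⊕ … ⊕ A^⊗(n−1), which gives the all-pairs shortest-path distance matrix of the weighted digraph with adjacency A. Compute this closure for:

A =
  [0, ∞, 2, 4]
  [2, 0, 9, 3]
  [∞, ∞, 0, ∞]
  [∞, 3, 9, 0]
Closure =
  [0, 7, 2, 4]
  [2, 0, 4, 3]
  [∞, ∞, 0, ∞]
  [5, 3, 7, 0]

This is the Floyd-Warshall all-pairs shortest-path computation. For each intermediate vertex k = 0, 1, …, 3, update dist[i][j] ← min(dist[i][j], dist[i][k] + dist[k][j]). The final matrix gives, for each (i, j), the minimum total weight of any directed path from i to j (possibly empty when i = j).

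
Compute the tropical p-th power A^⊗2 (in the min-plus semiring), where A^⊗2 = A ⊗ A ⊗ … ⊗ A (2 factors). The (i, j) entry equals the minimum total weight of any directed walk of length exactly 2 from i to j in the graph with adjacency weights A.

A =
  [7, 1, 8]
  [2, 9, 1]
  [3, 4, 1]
A^⊗2 =
  [3, 8, 2]
  [4, 3, 2]
  [4, 4, 2]

Each entry (A^⊗2)_ij equals the minimum over all length-2 walks i = v_0 → v_1 → … → v_2 = j of Σ_t A[v_t][v_{t+1}]. For example, for (i, j) = (0, 2) we minimise over 3 possible intermediate vertex sequences; the minimum is 2, attained along the walk 0 → 1 → 2.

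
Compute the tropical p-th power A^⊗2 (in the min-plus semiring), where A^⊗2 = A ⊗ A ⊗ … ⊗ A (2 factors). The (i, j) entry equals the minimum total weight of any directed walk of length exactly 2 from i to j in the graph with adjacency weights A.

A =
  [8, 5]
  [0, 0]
A^⊗2 =
  [5, 5]
  [0, 0]

Each entry (A^⊗2)_ij equals the minimum over all length-2 walks i = v_0 → v_1 → … → v_2 = j of Σ_t A[v_t][v_{t+1}]. For example, for (i, j) = (0, 1) we minimise over 2 possible intermediate vertex sequences; the minimum is 5, attained along the walk 0 → 1 → 1.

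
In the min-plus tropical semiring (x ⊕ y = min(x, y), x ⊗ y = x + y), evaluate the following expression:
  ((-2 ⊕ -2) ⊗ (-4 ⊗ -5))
((-2 ⊕ -2) ⊗ (-4 ⊗ -5)) = -11

Expand innermost to outermost. Recall ⊕ takes the minimum of its arguments and ⊗ takes their sum. Working out the expression ((-2 ⊕ -2) ⊗ (-4 ⊗ -5)) gives -11.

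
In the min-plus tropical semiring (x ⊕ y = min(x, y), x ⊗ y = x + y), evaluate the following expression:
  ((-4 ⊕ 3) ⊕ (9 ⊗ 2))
((-4 ⊕ 3) ⊕ (9 ⊗ 2)) = -4

Expand innermost to outermost. Recall ⊕ takes the minimum of its arguments and ⊗ takes their sum. Working out the expression ((-4 ⊕ 3) ⊕ (9 ⊗ 2)) gives -4.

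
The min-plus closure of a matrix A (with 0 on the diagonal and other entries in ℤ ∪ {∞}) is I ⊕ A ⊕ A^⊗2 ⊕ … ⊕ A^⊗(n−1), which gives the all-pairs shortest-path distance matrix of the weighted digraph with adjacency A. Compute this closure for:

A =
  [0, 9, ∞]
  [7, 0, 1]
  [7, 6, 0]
Closure =
  [0, 9, 10]
  [7, 0, 1]
  [7, 6, 0]

This is the Floyd-Warshall all-pairs shortest-path computation. For each intermediate vertex k = 0, 1, …, 2, update dist[i][j] ← min(dist[i][j], dist[i][k] + dist[k][j]). The final matrix gives, for each (i, j), the minimum total weight of any directed path from i to j (possibly empty when i = j).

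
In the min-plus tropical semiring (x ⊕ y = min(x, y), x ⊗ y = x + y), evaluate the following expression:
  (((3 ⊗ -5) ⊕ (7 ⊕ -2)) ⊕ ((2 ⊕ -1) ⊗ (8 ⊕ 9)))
(((3 ⊗ -5) ⊕ (7 ⊕ -2)) ⊕ ((2 ⊕ -1) ⊗ (8 ⊕ 9))) = -2

Expand innermost to outermost. Recall ⊕ takes the minimum of its arguments and ⊗ takes their sum. Working out the expression (((3 ⊗ -5) ⊕ (7 ⊕ -2)) ⊕ ((2 ⊕ -1) ⊗ (8 ⊕ 9))) gives -2.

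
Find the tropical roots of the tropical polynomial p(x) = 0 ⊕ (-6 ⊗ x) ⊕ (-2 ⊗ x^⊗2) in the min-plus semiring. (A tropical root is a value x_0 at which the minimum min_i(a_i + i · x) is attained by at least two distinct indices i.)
Roots: {-4, 6}

Each tropical root is a break point of the lower envelope of the lines y = a_i + i · x (there are 3 lines, with slopes 0, 1, ..., 2). Only the lines that attain the minimum somewhere contribute to roots; other lines are dominated. Here the surviving (envelope) indices are i = 2, i = 1, i = 0.
Intersections between consecutive envelope lines give the roots: for adjacent envelope indices i < j the intersection is x = (a_i − a_j) / (j − i). Reading off the sorted break points: {-4, 6}.
Verification: at each break x_0, at least two indices attain the minimum of min_i(a_i + i · x_0).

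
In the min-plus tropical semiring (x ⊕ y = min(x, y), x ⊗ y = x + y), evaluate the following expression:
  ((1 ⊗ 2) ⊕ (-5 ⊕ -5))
((1 ⊗ 2) ⊕ (-5 ⊕ -5)) = -5

Expand innermost to outermost. Recall ⊕ takes the minimum of its arguments and ⊗ takes their sum. Working out the expression ((1 ⊗ 2) ⊕ (-5 ⊕ -5)) gives -5.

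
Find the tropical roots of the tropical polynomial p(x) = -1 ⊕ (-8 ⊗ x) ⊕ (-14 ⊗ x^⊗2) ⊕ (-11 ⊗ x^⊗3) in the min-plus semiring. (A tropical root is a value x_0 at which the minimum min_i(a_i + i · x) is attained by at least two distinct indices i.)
Roots: {-3, 6, 7}

Each tropical root is a break point of the lower envelope of the lines y = a_i + i · x (there are 4 lines, with slopes 0, 1, ..., 3). Only the lines that attain the minimum somewhere contribute to roots; other lines are dominated. Here the surviving (envelope) indices are i = 3, i = 2, i = 1, i = 0.
Intersections between consecutive envelope lines give the roots: for adjacent envelope indices i < j the intersection is x = (a_i − a_j) / (j − i). Reading off the sorted break points: {-3, 6, 7}.
Verification: at each break x_0, at least two indices attain the minimum of min_i(a_i + i · x_0).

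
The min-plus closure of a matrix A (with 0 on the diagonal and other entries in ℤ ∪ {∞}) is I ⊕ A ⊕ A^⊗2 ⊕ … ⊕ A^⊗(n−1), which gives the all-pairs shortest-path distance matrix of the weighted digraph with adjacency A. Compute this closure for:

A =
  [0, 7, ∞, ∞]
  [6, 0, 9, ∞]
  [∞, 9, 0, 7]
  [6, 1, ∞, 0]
Closure =
  [0, 7, 16, 23]
  [6, 0, 9, 16]
  [13, 8, 0, 7]
  [6, 1, 10, 0]

This is the Floyd-Warshall all-pairs shortest-path computation. For each intermediate vertex k = 0, 1, …, 3, update dist[i][j] ← min(dist[i][j], dist[i][k] + dist[k][j]). The final matrix gives, for each (i, j), the minimum total weight of any directed path from i to j (possibly empty when i = j).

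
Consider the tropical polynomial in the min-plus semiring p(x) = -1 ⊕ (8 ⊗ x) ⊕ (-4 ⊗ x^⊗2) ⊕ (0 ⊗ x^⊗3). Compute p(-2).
p(-2) = -8

A tropical monomial a ⊗ x^⊗i evaluates to a + i · x. Evaluating each term at x = -2:
  Term 0 contributes -1 + 0 · -2 = -1
  Term 1 contributes 8 + 1 · -2 = 6
  Term 2 contributes -4 + 2 · -2 = -8
  Term 3 contributes 0 + 3 · -2 = -6
p(-2) = ⊕ of these = min[-1, 6, -8, -6] = -8.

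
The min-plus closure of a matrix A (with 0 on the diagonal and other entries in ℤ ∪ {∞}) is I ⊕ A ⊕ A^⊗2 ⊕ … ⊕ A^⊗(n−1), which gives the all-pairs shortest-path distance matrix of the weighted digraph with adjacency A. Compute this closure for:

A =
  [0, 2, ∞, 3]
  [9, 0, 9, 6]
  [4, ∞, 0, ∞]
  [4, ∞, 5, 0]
Closure =
  [0, 2, 8, 3]
  [9, 0, 9, 6]
  [4, 6, 0, 7]
  [4, 6, 5, 0]

This is the Floyd-Warshall all-pairs shortest-path computation. For each intermediate vertex k = 0, 1, …, 3, update dist[i][j] ← min(dist[i][j], dist[i][k] + dist[k][j]). The final matrix gives, for each (i, j), the minimum total weight of any directed path from i to j (possibly empty when i = j).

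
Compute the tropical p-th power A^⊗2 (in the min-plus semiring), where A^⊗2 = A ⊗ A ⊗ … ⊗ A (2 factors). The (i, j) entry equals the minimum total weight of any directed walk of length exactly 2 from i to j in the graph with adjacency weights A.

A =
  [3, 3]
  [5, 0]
A^⊗2 =
  [6, 3]
  [5, 0]

Each entry (A^⊗2)_ij equals the minimum over all length-2 walks i = v_0 → v_1 → … → v_2 = j of Σ_t A[v_t][v_{t+1}]. For example, for (i, j) = (0, 1) we minimise over 2 possible intermediate vertex sequences; the minimum is 3, attained along the walk 0 → 1 → 1.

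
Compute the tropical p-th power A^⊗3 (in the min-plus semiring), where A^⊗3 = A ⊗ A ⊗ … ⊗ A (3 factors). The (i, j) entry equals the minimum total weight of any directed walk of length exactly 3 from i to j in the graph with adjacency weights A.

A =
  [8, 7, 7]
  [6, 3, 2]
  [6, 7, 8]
A^⊗3 =
  [15, 13, 12]
  [11, 9, 8]
  [15, 13, 12]

Each entry (A^⊗3)_ij equals the minimum over all length-3 walks i = v_0 → v_1 → … → v_3 = j of Σ_t A[v_t][v_{t+1}]. For example, for (i, j) = (0, 2) we minimise over 9 possible intermediate vertex sequences; the minimum is 12, attained along the walk 0 → 1 → 1 → 2.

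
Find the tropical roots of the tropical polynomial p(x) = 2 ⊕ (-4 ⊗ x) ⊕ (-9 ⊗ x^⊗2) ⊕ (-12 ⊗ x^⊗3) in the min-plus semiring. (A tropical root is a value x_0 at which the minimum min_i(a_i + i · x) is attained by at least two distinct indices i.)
Roots: {3, 5, 6}

Each tropical root is a break point of the lower envelope of the lines y = a_i + i · x (there are 4 lines, with slopes 0, 1, ..., 3). Only the lines that attain the minimum somewhere contribute to roots; other lines are dominated. Here the surviving (envelope) indices are i = 3, i = 2, i = 1, i = 0.
Intersections between consecutive envelope lines give the roots: for adjacent envelope indices i < j the intersection is x = (a_i − a_j) / (j − i). Reading off the sorted break points: {3, 5, 6}.
Verification: at each break x_0, at least two indices attain the minimum of min_i(a_i + i · x_0).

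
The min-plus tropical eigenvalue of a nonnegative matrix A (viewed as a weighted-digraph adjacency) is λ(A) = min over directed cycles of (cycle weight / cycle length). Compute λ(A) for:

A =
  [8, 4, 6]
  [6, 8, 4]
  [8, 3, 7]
λ(A) = 7/2

Enumerate directed cycles and compute their means (weight / length). Sample:
  cycle 0 → 0: weight = 8, length = 1, mean = 8/1 ≈ 8.000
  cycle 1 → 1: weight = 8, length = 1, mean = 8/1 ≈ 8.000
  cycle 2 → 2: weight = 7, length = 1, mean = 7/1 ≈ 7.000
  cycle 0 → 1 → 0: weight = 10, length = 2, mean = 10/2 ≈ 5.000
  cycle 0 → 2 → 0: weight = 14, length = 2, mean = 14/2 ≈ 7.000
  cycle 1 → 0 → 1: weight = 10, length = 2, mean = 10/2 ≈ 5.000
Minimum mean = 3.500, attained e.g. along the cycle 1 → 2 → 1 with weight 7 and length 2. So λ(A) = 7/2 = 7/2.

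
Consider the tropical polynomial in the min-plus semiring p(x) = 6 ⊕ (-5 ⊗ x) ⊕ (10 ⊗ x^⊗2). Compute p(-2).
p(-2) = -7

A tropical monomial a ⊗ x^⊗i evaluates to a + i · x. Evaluating each term at x = -2:
  Term 0 contributes 6 + 0 · -2 = 6
  Term 1 contributes -5 + 1 · -2 = -7
  Term 2 contributes 10 + 2 · -2 = 6
p(-2) = ⊕ of these = min[6, -7, 6] = -7.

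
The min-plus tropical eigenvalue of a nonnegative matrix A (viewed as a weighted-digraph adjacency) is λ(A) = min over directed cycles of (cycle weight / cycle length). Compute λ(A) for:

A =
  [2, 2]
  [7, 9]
λ(A) = 2

Enumerate directed cycles and compute their means (weight / length). Sample:
  cycle 0 → 0: weight = 2, length = 1, mean = 2/1 ≈ 2.000
  cycle 1 → 1: weight = 9, length = 1, mean = 9/1 ≈ 9.000
  cycle 0 → 1 → 0: weight = 9, length = 2, mean = 9/2 ≈ 4.500
  cycle 1 → 0 → 1: weight = 9, length = 2, mean = 9/2 ≈ 4.500
Minimum mean = 2.000, attained e.g. along the cycle 0 → 0 with weight 2 and length 1. So λ(A) = 2/1 = 2.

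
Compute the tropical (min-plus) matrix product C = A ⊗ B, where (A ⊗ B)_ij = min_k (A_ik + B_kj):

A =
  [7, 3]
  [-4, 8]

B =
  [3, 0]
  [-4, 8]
A ⊗ B =
  [-1, 7]
  [-1, -4]

Apply the min-plus product entry-by-entry:
  C[0][0] = min over k of (A[0][0] + B[0][0] = 7 + 3 = 10, A[0][1] + B[1][0] = 3 + -4 = -1) = -1 (attained at k = 1)
  C[0][1] = min over k of (A[0][0] + B[0][1] = 7 + 0 = 7, A[0][1] + B[1][1] = 3 + 8 = 11) = 7 (attained at k = 0)
  C[1][0] = min over k of (A[1][0] + B[0][0] = -4 + 3 = -1, A[1][1] + B[1][0] = 8 + -4 = 4) = -1 (attained at k = 0)
  C[1][1] = min over k of (A[1][0] + B[0][1] = -4 + 0 = -4, A[1][1] + B[1][1] = 8 + 8 = 16) = -4 (attained at k = 0)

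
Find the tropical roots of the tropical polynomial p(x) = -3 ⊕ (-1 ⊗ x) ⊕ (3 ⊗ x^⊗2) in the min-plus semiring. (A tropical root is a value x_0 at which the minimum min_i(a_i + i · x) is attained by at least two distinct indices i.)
Roots: {-4, -2}

Each tropical root is a break point of the lower envelope of the lines y = a_i + i · x (there are 3 lines, with slopes 0, 1, ..., 2). Only the lines that attain the minimum somewhere contribute to roots; other lines are dominated. Here the surviving (envelope) indices are i = 2, i = 1, i = 0.
Intersections between consecutive envelope lines give the roots: for adjacent envelope indices i < j the intersection is x = (a_i − a_j) / (j − i). Reading off the sorted break points: {-4, -2}.
Verification: at each break x_0, at least two indices attain the minimum of min_i(a_i + i · x_0).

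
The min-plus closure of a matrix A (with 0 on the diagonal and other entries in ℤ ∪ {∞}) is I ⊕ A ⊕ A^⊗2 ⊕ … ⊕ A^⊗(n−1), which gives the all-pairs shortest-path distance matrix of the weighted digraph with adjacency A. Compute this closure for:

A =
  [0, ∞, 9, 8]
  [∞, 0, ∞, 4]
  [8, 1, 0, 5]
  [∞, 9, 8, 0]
Closure =
  [0, 10, 9, 8]
  [20, 0, 12, 4]
  [8, 1, 0, 5]
  [16, 9, 8, 0]

This is the Floyd-Warshall all-pairs shortest-path computation. For each intermediate vertex k = 0, 1, …, 3, update dist[i][j] ← min(dist[i][j], dist[i][k] + dist[k][j]). The final matrix gives, for each (i, j), the minimum total weight of any directed path from i to j (possibly empty when i = j).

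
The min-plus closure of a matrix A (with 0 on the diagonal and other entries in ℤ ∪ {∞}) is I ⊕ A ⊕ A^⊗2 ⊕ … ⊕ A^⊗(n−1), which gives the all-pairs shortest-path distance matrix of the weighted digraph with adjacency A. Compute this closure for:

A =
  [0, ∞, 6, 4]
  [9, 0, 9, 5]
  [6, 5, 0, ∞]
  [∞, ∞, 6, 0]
Closure =
  [0, 11, 6, 4]
  [9, 0, 9, 5]
  [6, 5, 0, 10]
  [12, 11, 6, 0]

This is the Floyd-Warshall all-pairs shortest-path computation. For each intermediate vertex k = 0, 1, …, 3, update dist[i][j] ← min(dist[i][j], dist[i][k] + dist[k][j]). The final matrix gives, for each (i, j), the minimum total weight of any directed path from i to j (possibly empty when i = j).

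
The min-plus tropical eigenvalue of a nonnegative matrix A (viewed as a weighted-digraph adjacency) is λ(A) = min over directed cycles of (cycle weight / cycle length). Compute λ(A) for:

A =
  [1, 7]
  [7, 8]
λ(A) = 1

Enumerate directed cycles and compute their means (weight / length). Sample:
  cycle 0 → 0: weight = 1, length = 1, mean = 1/1 ≈ 1.000
  cycle 1 → 1: weight = 8, length = 1, mean = 8/1 ≈ 8.000
  cycle 0 → 1 → 0: weight = 14, length = 2, mean = 14/2 ≈ 7.000
  cycle 1 → 0 → 1: weight = 14, length = 2, mean = 14/2 ≈ 7.000
Minimum mean = 1.000, attained e.g. along the cycle 0 → 0 with weight 1 and length 1. So λ(A) = 1/1 = 1.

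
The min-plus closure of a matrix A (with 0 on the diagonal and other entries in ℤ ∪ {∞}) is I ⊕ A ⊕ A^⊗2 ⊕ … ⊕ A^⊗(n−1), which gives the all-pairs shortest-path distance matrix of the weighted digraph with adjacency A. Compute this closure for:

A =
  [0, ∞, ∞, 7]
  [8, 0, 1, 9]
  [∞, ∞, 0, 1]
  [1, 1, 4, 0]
Closure =
  [0, 8, 9, 7]
  [3, 0, 1, 2]
  [2, 2, 0, 1]
  [1, 1, 2, 0]

This is the Floyd-Warshall all-pairs shortest-path computation. For each intermediate vertex k = 0, 1, …, 3, update dist[i][j] ← min(dist[i][j], dist[i][k] + dist[k][j]). The final matrix gives, for each (i, j), the minimum total weight of any directed path from i to j (possibly empty when i = j).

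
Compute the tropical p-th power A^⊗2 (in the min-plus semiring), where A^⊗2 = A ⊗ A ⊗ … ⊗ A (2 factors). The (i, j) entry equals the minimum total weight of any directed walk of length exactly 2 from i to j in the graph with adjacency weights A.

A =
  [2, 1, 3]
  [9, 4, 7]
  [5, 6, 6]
A^⊗2 =
  [4, 3, 5]
  [11, 8, 11]
  [7, 6, 8]

Each entry (A^⊗2)_ij equals the minimum over all length-2 walks i = v_0 → v_1 → … → v_2 = j of Σ_t A[v_t][v_{t+1}]. For example, for (i, j) = (0, 2) we minimise over 3 possible intermediate vertex sequences; the minimum is 5, attained along the walk 0 → 0 → 2.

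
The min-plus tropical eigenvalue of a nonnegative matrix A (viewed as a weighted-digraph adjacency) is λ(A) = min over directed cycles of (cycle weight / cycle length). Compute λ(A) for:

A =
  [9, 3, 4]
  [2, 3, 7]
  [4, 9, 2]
λ(A) = 2

Enumerate directed cycles and compute their means (weight / length). Sample:
  cycle 0 → 0: weight = 9, length = 1, mean = 9/1 ≈ 9.000
  cycle 1 → 1: weight = 3, length = 1, mean = 3/1 ≈ 3.000
  cycle 2 → 2: weight = 2, length = 1, mean = 2/1 ≈ 2.000
  cycle 0 → 1 → 0: weight = 5, length = 2, mean = 5/2 ≈ 2.500
  cycle 0 → 2 → 0: weight = 8, length = 2, mean = 8/2 ≈ 4.000
  cycle 1 → 0 → 1: weight = 5, length = 2, mean = 5/2 ≈ 2.500
Minimum mean = 2.000, attained e.g. along the cycle 2 → 2 with weight 2 and length 1. So λ(A) = 2/1 = 2.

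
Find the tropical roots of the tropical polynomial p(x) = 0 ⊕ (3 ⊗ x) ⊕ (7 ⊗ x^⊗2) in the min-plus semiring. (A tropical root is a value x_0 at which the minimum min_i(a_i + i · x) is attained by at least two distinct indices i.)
Roots: {-4, -3}

Each tropical root is a break point of the lower envelope of the lines y = a_i + i · x (there are 3 lines, with slopes 0, 1, ..., 2). Only the lines that attain the minimum somewhere contribute to roots; other lines are dominated. Here the surviving (envelope) indices are i = 2, i = 1, i = 0.
Intersections between consecutive envelope lines give the roots: for adjacent envelope indices i < j the intersection is x = (a_i − a_j) / (j − i). Reading off the sorted break points: {-4, -3}.
Verification: at each break x_0, at least two indices attain the minimum of min_i(a_i + i · x_0).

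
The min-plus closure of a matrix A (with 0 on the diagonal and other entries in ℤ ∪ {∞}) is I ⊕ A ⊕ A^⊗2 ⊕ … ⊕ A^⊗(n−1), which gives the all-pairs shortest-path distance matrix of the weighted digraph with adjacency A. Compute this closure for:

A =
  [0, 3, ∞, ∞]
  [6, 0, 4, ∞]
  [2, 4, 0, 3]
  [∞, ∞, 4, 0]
Closure =
  [0, 3, 7, 10]
  [6, 0, 4, 7]
  [2, 4, 0, 3]
  [6, 8, 4, 0]

This is the Floyd-Warshall all-pairs shortest-path computation. For each intermediate vertex k = 0, 1, …, 3, update dist[i][j] ← min(dist[i][j], dist[i][k] + dist[k][j]). The final matrix gives, for each (i, j), the minimum total weight of any directed path from i to j (possibly empty when i = j).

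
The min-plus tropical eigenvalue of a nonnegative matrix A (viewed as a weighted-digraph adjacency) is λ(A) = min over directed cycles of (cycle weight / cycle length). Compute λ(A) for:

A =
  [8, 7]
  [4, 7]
λ(A) = 11/2

Enumerate directed cycles and compute their means (weight / length). Sample:
  cycle 0 → 0: weight = 8, length = 1, mean = 8/1 ≈ 8.000
  cycle 1 → 1: weight = 7, length = 1, mean = 7/1 ≈ 7.000
  cycle 0 → 1 → 0: weight = 11, length = 2, mean = 11/2 ≈ 5.500
  cycle 1 → 0 → 1: weight = 11, length = 2, mean = 11/2 ≈ 5.500
Minimum mean = 5.500, attained e.g. along the cycle 0 → 1 → 0 with weight 11 and length 2. So λ(A) = 11/2 = 11/2.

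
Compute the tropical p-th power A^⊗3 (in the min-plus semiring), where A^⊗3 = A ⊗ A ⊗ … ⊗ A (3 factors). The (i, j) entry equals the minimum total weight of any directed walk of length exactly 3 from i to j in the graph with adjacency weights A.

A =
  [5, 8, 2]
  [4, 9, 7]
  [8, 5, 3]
A^⊗3 =
  [11, 10, 8]
  [14, 11, 9]
  [12, 11, 9]

Each entry (A^⊗3)_ij equals the minimum over all length-3 walks i = v_0 → v_1 → … → v_3 = j of Σ_t A[v_t][v_{t+1}]. For example, for (i, j) = (0, 2) we minimise over 9 possible intermediate vertex sequences; the minimum is 8, attained along the walk 0 → 2 → 2 → 2.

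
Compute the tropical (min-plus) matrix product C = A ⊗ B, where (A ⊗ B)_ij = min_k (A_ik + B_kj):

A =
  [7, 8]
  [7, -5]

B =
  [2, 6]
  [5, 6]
A ⊗ B =
  [9, 13]
  [0, 1]

Apply the min-plus product entry-by-entry:
  C[0][0] = min over k of (A[0][0] + B[0][0] = 7 + 2 = 9, A[0][1] + B[1][0] = 8 + 5 = 13) = 9 (attained at k = 0)
  C[0][1] = min over k of (A[0][0] + B[0][1] = 7 + 6 = 13, A[0][1] + B[1][1] = 8 + 6 = 14) = 13 (attained at k = 0)
  C[1][0] = min over k of (A[1][0] + B[0][0] = 7 + 2 = 9, A[1][1] + B[1][0] = -5 + 5 = 0) = 0 (attained at k = 1)
  C[1][1] = min over k of (A[1][0] + B[0][1] = 7 + 6 = 13, A[1][1] + B[1][1] = -5 + 6 = 1) = 1 (attained at k = 1)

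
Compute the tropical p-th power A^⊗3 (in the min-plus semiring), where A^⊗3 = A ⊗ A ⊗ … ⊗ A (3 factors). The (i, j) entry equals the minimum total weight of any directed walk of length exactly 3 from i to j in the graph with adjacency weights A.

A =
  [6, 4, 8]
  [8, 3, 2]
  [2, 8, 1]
A^⊗3 =
  [8, 10, 7]
  [5, 8, 4]
  [4, 7, 3]

Each entry (A^⊗3)_ij equals the minimum over all length-3 walks i = v_0 → v_1 → … → v_3 = j of Σ_t A[v_t][v_{t+1}]. For example, for (i, j) = (0, 2) we minimise over 9 possible intermediate vertex sequences; the minimum is 7, attained along the walk 0 → 1 → 2 → 2.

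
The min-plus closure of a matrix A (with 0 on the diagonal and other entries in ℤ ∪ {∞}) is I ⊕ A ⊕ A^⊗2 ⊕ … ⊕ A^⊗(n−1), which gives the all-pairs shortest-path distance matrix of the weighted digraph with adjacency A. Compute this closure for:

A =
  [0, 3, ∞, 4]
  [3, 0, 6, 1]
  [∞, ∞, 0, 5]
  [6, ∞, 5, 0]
Closure =
  [0, 3, 9, 4]
  [3, 0, 6, 1]
  [11, 14, 0, 5]
  [6, 9, 5, 0]

This is the Floyd-Warshall all-pairs shortest-path computation. For each intermediate vertex k = 0, 1, …, 3, update dist[i][j] ← min(dist[i][j], dist[i][k] + dist[k][j]). The final matrix gives, for each (i, j), the minimum total weight of any directed path from i to j (possibly empty when i = j).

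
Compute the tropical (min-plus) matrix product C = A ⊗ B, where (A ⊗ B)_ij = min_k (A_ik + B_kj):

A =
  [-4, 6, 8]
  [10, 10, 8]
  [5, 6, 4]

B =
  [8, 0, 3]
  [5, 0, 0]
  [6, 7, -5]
A ⊗ B =
  [4, -4, -1]
  [14, 10, 3]
  [10, 5, -1]

Apply the min-plus product entry-by-entry:
  C[0][0] = min over k of (A[0][0] + B[0][0] = -4 + 8 = 4, A[0][1] + B[1][0] = 6 + 5 = 11, A[0][2] + B[2][0] = 8 + 6 = 14) = 4 (attained at k = 0)
  C[0][1] = min over k of (A[0][0] + B[0][1] = -4 + 0 = -4, A[0][1] + B[1][1] = 6 + 0 = 6, A[0][2] + B[2][1] = 8 + 7 = 15) = -4 (attained at k = 0)
  C[0][2] = min over k of (A[0][0] + B[0][2] = -4 + 3 = -1, A[0][1] + B[1][2] = 6 + 0 = 6, A[0][2] + B[2][2] = 8 + -5 = 3) = -1 (attained at k = 0)
  C[1][0] = min over k of (A[1][0] + B[0][0] = 10 + 8 = 18, A[1][1] + B[1][0] = 10 + 5 = 15, A[1][2] + B[2][0] = 8 + 6 = 14) = 14 (attained at k = 2)
  C[1][1] = min over k of (A[1][0] + B[0][1] = 10 + 0 = 10, A[1][1] + B[1][1] = 10 + 0 = 10, A[1][2] + B[2][1] = 8 + 7 = 15) = 10 (attained at k = 0)
  C[1][2] = min over k of (A[1][0] + B[0][2] = 10 + 3 = 13, A[1][1] + B[1][2] = 10 + 0 = 10, A[1][2] + B[2][2] = 8 + -5 = 3) = 3 (attained at k = 2)
  C[2][0] = min over k of (A[2][0] + B[0][0] = 5 + 8 = 13, A[2][1] + B[1][0] = 6 + 5 = 11, A[2][2] + B[2][0] = 4 + 6 = 10) = 10 (attained at k = 2)
  C[2][1] = min over k of (A[2][0] + B[0][1] = 5 + 0 = 5, A[2][1] + B[1][1] = 6 + 0 = 6, A[2][2] + B[2][1] = 4 + 7 = 11) = 5 (attained at k = 0)
  C[2][2] = min over k of (A[2][0] + B[0][2] = 5 + 3 = 8, A[2][1] + B[1][2] = 6 + 0 = 6, A[2][2] + B[2][2] = 4 + -5 = -1) = -1 (attained at k = 2)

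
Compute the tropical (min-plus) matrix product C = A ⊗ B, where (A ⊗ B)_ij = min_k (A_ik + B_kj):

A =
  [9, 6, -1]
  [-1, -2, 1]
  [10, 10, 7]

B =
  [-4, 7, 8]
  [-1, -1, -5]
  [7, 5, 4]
A ⊗ B =
  [5, 4, 1]
  [-5, -3, -7]
  [6, 9, 5]

Apply the min-plus product entry-by-entry:
  C[0][0] = min over k of (A[0][0] + B[0][0] = 9 + -4 = 5, A[0][1] + B[1][0] = 6 + -1 = 5, A[0][2] + B[2][0] = -1 + 7 = 6) = 5 (attained at k = 0)
  C[0][1] = min over k of (A[0][0] + B[0][1] = 9 + 7 = 16, A[0][1] + B[1][1] = 6 + -1 = 5, A[0][2] + B[2][1] = -1 + 5 = 4) = 4 (attained at k = 2)
  C[0][2] = min over k of (A[0][0] + B[0][2] = 9 + 8 = 17, A[0][1] + B[1][2] = 6 + -5 = 1, A[0][2] + B[2][2] = -1 + 4 = 3) = 1 (attained at k = 1)
  C[1][0] = min over k of (A[1][0] + B[0][0] = -1 + -4 = -5, A[1][1] + B[1][0] = -2 + -1 = -3, A[1][2] + B[2][0] = 1 + 7 = 8) = -5 (attained at k = 0)
  C[1][1] = min over k of (A[1][0] + B[0][1] = -1 + 7 = 6, A[1][1] + B[1][1] = -2 + -1 = -3, A[1][2] + B[2][1] = 1 + 5 = 6) = -3 (attained at k = 1)
  C[1][2] = min over k of (A[1][0] + B[0][2] = -1 + 8 = 7, A[1][1] + B[1][2] = -2 + -5 = -7, A[1][2] + B[2][2] = 1 + 4 = 5) = -7 (attained at k = 1)
  C[2][0] = min over k of (A[2][0] + B[0][0] = 10 + -4 = 6, A[2][1] + B[1][0] = 10 + -1 = 9, A[2][2] + B[2][0] = 7 + 7 = 14) = 6 (attained at k = 0)
  C[2][1] = min over k of (A[2][0] + B[0][1] = 10 + 7 = 17, A[2][1] + B[1][1] = 10 + -1 = 9, A[2][2] + B[2][1] = 7 + 5 = 12) = 9 (attained at k = 1)
  C[2][2] = min over k of (A[2][0] + B[0][2] = 10 + 8 = 18, A[2][1] + B[1][2] = 10 + -5 = 5, A[2][2] + B[2][2] = 7 + 4 = 11) = 5 (attained at k = 1)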